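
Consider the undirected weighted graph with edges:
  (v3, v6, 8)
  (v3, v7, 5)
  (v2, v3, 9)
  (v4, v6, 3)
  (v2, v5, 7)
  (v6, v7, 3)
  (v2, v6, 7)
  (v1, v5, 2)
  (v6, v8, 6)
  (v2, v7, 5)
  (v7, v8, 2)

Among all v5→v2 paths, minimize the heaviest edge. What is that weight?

Candidate routes:
v5-v2: max(7) = 7
The minimum achievable maximum is 7.

7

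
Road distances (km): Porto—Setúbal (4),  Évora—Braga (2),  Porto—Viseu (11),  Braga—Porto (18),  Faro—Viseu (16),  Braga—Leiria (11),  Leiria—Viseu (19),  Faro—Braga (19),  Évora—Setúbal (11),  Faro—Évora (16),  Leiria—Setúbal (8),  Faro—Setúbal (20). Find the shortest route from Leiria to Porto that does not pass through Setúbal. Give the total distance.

Some routes from Leiria to Porto avoiding Setúbal:
Leiria -> Braga -> Faro -> Viseu -> Porto: 11 + 19 + 16 + 11 = 57
Leiria -> Viseu -> Porto: 19 + 11 = 30
Leiria -> Braga -> Évora -> Faro -> Viseu -> Porto: 11 + 2 + 16 + 16 + 11 = 56
Leiria -> Braga -> Porto: 11 + 18 = 29
Best route has total 29 km.

29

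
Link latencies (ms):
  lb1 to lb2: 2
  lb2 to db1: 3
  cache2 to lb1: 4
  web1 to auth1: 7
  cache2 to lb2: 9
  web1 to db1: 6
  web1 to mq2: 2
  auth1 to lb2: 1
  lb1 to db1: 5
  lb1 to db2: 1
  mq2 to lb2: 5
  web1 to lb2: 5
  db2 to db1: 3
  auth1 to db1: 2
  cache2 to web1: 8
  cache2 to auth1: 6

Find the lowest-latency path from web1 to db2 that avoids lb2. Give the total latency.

9

Some routes from web1 to db2 avoiding lb2:
web1 - db1 - lb1 - db2: 6 + 5 + 1 = 12
web1 - auth1 - db1 - db2: 7 + 2 + 3 = 12
web1 - db1 - db2: 6 + 3 = 9
Shortest: 9 ms.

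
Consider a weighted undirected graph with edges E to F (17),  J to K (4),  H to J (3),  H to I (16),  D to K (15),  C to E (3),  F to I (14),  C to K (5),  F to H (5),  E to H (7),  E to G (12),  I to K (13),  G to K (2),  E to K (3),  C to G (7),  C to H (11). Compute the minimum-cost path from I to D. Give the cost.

Checking several routes:
I -> F -> H -> J -> K -> D: 14 + 5 + 3 + 4 + 15 = 41
I -> F -> H -> E -> K -> D: 14 + 5 + 7 + 3 + 15 = 44
I -> K -> D: 13 + 15 = 28
I -> H -> E -> C -> K -> D: 16 + 7 + 3 + 5 + 15 = 46
I -> H -> E -> K -> D: 16 + 7 + 3 + 15 = 41
I -> H -> J -> K -> D: 16 + 3 + 4 + 15 = 38
Best route has total 28.

28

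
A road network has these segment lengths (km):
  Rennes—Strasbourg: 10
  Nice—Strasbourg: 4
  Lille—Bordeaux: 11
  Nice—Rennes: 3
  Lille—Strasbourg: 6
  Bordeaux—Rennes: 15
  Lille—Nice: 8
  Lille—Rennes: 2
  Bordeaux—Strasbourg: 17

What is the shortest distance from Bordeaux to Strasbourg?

Comparing a few candidate routes:
Bordeaux -> Strasbourg: 17
Bordeaux -> Lille -> Strasbourg: 11 + 6 = 17
Bordeaux -> Lille -> Rennes -> Nice -> Strasbourg: 11 + 2 + 3 + 4 = 20
Bordeaux -> Rennes -> Lille -> Strasbourg: 15 + 2 + 6 = 23
Bordeaux -> Lille -> Nice -> Strasbourg: 11 + 8 + 4 = 23
Bordeaux -> Rennes -> Nice -> Strasbourg: 15 + 3 + 4 = 22
The minimum is 17 km.

17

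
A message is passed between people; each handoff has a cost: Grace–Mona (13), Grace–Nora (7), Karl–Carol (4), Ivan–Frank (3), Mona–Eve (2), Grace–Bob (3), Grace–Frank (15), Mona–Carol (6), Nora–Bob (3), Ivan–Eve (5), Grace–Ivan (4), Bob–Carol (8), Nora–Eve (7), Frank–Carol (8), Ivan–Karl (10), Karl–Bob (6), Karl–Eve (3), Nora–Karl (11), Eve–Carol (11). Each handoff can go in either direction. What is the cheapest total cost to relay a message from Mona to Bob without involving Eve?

Checking several routes:
Mona -> Carol -> Karl -> Bob: 6 + 4 + 6 = 16
Mona -> Grace -> Bob: 13 + 3 = 16
Mona -> Carol -> Bob: 6 + 8 = 14
Best route has total 14.

14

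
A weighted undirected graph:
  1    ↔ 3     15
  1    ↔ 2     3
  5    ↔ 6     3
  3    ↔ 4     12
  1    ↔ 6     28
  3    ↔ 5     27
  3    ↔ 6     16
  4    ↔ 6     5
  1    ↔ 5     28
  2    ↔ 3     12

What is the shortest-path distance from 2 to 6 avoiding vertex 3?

31

Candidate routes:
2-1-6: 3 + 28 = 31
2-1-5-6: 3 + 28 + 3 = 34
Best route has total 31.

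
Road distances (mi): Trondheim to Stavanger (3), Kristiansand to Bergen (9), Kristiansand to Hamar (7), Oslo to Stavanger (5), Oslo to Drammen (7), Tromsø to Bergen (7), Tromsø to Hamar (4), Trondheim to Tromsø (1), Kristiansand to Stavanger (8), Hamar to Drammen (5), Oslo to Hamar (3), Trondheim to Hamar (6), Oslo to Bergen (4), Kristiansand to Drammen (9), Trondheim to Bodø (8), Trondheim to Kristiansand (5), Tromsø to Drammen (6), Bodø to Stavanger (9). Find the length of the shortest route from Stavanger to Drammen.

10

A few of the Stavanger→Drammen routes:
Stavanger-Trondheim-Tromsø-Drammen: 3 + 1 + 6 = 10
Stavanger-Oslo-Hamar-Drammen: 5 + 3 + 5 = 13
Stavanger-Oslo-Drammen: 5 + 7 = 12
The minimum is 10 mi.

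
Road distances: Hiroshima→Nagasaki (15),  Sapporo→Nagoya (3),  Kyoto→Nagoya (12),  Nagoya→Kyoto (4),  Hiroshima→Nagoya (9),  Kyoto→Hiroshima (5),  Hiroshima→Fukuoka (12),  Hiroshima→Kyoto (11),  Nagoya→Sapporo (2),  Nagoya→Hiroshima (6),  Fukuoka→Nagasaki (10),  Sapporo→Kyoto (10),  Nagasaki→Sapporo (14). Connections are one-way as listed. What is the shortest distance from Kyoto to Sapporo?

14

Some routes from Kyoto to Sapporo:
Kyoto→Nagoya→Sapporo: 12 + 2 = 14
Kyoto→Hiroshima→Fukuoka→Nagasaki→Sapporo: 5 + 12 + 10 + 14 = 41
Kyoto→Hiroshima→Nagasaki→Sapporo: 5 + 15 + 14 = 34
Kyoto→Hiroshima→Nagoya→Sapporo: 5 + 9 + 2 = 16
Kyoto→Nagoya→Hiroshima→Nagasaki→Sapporo: 12 + 6 + 15 + 14 = 47
Best route has total 14.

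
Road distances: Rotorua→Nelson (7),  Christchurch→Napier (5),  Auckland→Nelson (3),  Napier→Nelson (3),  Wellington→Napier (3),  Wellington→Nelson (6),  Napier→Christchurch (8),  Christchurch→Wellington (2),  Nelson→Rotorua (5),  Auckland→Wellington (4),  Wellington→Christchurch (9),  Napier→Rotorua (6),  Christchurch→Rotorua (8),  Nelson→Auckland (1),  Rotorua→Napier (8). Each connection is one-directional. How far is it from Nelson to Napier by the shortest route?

Some routes from Nelson to Napier:
Nelson → Rotorua → Napier: 5 + 8 = 13
Nelson → Auckland → Wellington → Napier: 1 + 4 + 3 = 8
Nelson → Auckland → Wellington → Christchurch → Napier: 1 + 4 + 9 + 5 = 19
The minimum is 8.

8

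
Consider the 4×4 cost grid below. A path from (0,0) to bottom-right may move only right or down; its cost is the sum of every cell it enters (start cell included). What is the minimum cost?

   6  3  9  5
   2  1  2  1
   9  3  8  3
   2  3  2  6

21

Cheapest: [0,0]→[1,0]→[1,1]→[1,2]→[1,3]→[2,3]→[3,3]
  6 + 2 + 1 + 2 + 1 + 3 + 6 = 21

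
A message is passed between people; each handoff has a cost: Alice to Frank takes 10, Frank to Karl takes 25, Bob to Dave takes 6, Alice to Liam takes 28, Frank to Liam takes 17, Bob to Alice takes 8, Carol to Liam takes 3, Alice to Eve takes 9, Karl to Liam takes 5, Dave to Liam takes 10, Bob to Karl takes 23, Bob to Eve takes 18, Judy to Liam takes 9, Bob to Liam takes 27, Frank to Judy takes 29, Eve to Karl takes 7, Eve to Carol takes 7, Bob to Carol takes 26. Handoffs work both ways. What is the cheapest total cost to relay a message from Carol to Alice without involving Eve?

Some routes from Carol to Alice avoiding Eve:
Carol → Liam → Dave → Bob → Alice: 3 + 10 + 6 + 8 = 27
Carol → Liam → Frank → Alice: 3 + 17 + 10 = 30
Carol → Liam → Bob → Alice: 3 + 27 + 8 = 38
Carol → Liam → Alice: 3 + 28 = 31
Carol → Bob → Alice: 26 + 8 = 34
Best route has total 27.

27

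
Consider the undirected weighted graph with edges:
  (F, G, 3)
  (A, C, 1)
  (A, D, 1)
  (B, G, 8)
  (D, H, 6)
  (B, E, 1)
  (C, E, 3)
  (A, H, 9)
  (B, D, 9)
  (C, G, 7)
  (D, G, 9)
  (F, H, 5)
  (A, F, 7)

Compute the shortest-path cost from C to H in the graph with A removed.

Comparing a few candidate routes:
C → E → B → D → H: 3 + 1 + 9 + 6 = 19
C → G → D → H: 7 + 9 + 6 = 22
C → G → F → H: 7 + 3 + 5 = 15
C → E → B → G → F → H: 3 + 1 + 8 + 3 + 5 = 20
Shortest: 15.

15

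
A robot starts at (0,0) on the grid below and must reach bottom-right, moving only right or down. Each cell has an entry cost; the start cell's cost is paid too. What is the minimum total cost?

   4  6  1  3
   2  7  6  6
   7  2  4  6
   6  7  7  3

28

Path (0,0) -> (1,0) -> (1,1) -> (2,1) -> (2,2) -> (2,3) -> (3,3): 4 + 2 + 7 + 2 + 4 + 6 + 3 = 28.
(Top row then right column would cost 29.)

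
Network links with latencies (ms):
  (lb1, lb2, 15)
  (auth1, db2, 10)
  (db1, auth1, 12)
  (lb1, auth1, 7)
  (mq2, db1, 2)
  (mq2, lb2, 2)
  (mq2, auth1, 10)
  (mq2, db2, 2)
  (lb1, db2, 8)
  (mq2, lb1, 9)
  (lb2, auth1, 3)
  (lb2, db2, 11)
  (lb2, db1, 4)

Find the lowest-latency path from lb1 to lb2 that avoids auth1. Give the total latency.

Checking several routes:
lb1-db2-lb2: 8 + 11 = 19
lb1-db2-mq2-db1-lb2: 8 + 2 + 2 + 4 = 16
lb1-db2-mq2-lb2: 8 + 2 + 2 = 12
lb1-mq2-db1-lb2: 9 + 2 + 4 = 15
lb1-lb2: 15
lb1-mq2-lb2: 9 + 2 = 11
The minimum is 11 ms.

11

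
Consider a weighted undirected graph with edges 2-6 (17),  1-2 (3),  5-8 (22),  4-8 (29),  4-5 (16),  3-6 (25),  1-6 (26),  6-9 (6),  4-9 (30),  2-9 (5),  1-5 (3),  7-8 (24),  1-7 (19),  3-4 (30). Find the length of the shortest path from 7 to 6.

33

Comparing a few candidate routes:
7→1→2→9→6: 19 + 3 + 5 + 6 = 33
7→8→5→1→2→9→6: 24 + 22 + 3 + 3 + 5 + 6 = 63
7→8→5→1→2→6: 24 + 22 + 3 + 3 + 17 = 69
7→1→2→6: 19 + 3 + 17 = 39
7→1→6: 19 + 26 = 45
Shortest: 33.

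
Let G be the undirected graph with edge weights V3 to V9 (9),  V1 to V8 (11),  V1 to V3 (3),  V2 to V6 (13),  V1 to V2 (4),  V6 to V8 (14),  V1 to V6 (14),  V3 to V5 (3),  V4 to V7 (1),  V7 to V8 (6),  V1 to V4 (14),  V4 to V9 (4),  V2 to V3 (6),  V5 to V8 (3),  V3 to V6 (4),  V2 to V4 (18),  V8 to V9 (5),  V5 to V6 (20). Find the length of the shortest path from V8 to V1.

Some routes from V8 to V1:
V8 -> V9 -> V3 -> V1: 5 + 9 + 3 = 17
V8 -> V5 -> V3 -> V1: 3 + 3 + 3 = 9
V8 -> V1: 11
V8 -> V5 -> V3 -> V2 -> V1: 3 + 3 + 6 + 4 = 16
The minimum is 9.

9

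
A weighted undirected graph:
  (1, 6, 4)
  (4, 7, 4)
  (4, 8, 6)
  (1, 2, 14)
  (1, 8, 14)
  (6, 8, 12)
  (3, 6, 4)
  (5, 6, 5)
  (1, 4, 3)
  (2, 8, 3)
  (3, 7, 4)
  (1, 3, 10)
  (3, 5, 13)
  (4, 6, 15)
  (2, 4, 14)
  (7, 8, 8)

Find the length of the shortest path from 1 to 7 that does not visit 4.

Comparing a few candidate routes:
1-3-7: 10 + 4 = 14
1-8-7: 14 + 8 = 22
1-6-3-7: 4 + 4 + 4 = 12
Shortest: 12.

12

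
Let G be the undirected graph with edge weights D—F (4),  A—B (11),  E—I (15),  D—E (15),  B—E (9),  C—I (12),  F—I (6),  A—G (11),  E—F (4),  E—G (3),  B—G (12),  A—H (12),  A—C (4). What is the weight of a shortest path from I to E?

Checking several routes:
I -> E: 15
I -> F -> E: 6 + 4 = 10
I -> C -> A -> G -> E: 12 + 4 + 11 + 3 = 30
I -> F -> D -> E: 6 + 4 + 15 = 25
Best route has total 10.

10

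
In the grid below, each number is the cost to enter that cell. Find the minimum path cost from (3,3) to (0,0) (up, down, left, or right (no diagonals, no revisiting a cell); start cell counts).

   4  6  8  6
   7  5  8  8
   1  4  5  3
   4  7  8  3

27

Cheapest: r3c3 → r2c3 → r2c2 → r2c1 → r2c0 → r1c0 → r0c0
  3 + 3 + 5 + 4 + 1 + 7 + 4 = 27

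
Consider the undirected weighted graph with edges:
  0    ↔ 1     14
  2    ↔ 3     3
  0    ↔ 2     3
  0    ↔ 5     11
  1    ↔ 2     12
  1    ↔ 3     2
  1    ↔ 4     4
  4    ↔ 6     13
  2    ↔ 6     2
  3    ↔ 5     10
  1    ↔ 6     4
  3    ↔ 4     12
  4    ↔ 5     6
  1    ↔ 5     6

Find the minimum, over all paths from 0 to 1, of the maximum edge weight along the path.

3

A few of the 0→1 routes:
0 → 2 → 6 → 1: max(3, 2, 4) = 4
0 → 2 → 3 → 5 → 4 → 1: max(3, 3, 10, 6, 4) = 10
0 → 5 → 4 → 1: max(11, 6, 4) = 11
0 → 2 → 3 → 1: max(3, 3, 2) = 3
0 → 2 → 3 → 5 → 1: max(3, 3, 10, 6) = 10
Best route has worst link 3.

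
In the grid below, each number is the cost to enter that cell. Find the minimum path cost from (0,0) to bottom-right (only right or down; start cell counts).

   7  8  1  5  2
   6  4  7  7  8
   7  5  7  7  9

Best path: [0,0]→[0,1]→[0,2]→[0,3]→[0,4]→[1,4]→[2,4]
Cost: 7 + 8 + 1 + 5 + 2 + 8 + 9 = 40

40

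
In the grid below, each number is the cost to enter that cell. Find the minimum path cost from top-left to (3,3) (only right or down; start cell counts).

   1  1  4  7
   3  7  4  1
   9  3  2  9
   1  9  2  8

Take r0c0 r0c1 r0c2 r1c2 r2c2 r3c2 r3c3 for a total of 1 + 1 + 4 + 4 + 2 + 2 + 8 = 22.
For comparison, the top-then-right route costs 31.

22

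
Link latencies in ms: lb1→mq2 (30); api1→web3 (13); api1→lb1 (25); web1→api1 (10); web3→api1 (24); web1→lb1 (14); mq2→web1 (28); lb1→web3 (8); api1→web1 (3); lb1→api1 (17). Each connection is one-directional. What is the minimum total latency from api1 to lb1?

Paths from api1 to lb1:
api1 -> lb1: 25
api1 -> web1 -> lb1: 3 + 14 = 17
The minimum is 17 ms.

17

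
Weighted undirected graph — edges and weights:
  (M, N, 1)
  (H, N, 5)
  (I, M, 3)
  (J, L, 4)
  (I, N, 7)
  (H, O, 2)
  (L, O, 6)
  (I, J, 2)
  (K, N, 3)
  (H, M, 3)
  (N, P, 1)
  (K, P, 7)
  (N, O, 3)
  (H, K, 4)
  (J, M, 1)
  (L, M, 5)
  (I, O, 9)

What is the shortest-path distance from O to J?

5

Comparing a few candidate routes:
O -> H -> M -> J: 2 + 3 + 1 = 6
O -> N -> M -> J: 3 + 1 + 1 = 5
O -> N -> M -> I -> J: 3 + 1 + 3 + 2 = 9
O -> H -> M -> I -> J: 2 + 3 + 3 + 2 = 10
O -> H -> N -> M -> J: 2 + 5 + 1 + 1 = 9
The minimum is 5.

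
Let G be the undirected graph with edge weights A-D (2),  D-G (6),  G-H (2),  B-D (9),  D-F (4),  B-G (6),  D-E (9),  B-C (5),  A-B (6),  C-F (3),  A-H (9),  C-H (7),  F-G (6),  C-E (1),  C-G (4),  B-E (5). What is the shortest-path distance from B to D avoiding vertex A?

9

Comparing a few candidate routes:
B → D: 9
B → C → F → D: 5 + 3 + 4 = 12
B → G → D: 6 + 6 = 12
B → E → D: 5 + 9 = 14
B → E → C → F → D: 5 + 1 + 3 + 4 = 13
Best route has total 9.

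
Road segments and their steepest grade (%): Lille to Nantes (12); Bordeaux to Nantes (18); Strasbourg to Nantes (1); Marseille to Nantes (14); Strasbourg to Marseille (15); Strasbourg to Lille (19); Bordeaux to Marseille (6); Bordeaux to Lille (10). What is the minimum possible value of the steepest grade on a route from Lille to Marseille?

Checking several routes:
Lille-Bordeaux-Marseille: max(10, 6) = 10
Lille-Nantes-Marseille: max(12, 14) = 14
Lille-Nantes-Strasbourg-Marseille: max(12, 1, 15) = 15
Best route has worst link 10%.

10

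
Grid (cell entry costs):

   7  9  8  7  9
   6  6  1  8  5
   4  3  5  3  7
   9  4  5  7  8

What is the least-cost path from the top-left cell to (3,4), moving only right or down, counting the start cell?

One optimal route is [0,0] -> [1,0] -> [1,1] -> [1,2] -> [2,2] -> [2,3] -> [2,4] -> [3,4].
Its cost is 7 + 6 + 6 + 1 + 5 + 3 + 7 + 8 = 43.
For comparison, the top-then-right route costs 60.

43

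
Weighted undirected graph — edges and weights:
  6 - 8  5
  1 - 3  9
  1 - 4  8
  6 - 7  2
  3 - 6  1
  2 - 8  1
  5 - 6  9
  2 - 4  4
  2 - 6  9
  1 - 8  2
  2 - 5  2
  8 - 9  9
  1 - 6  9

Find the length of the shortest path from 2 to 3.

7

A few of the 2→3 routes:
2 -> 5 -> 6 -> 3: 2 + 9 + 1 = 12
2 -> 6 -> 3: 9 + 1 = 10
2 -> 8 -> 6 -> 3: 1 + 5 + 1 = 7
2 -> 8 -> 1 -> 3: 1 + 2 + 9 = 12
Best route has total 7.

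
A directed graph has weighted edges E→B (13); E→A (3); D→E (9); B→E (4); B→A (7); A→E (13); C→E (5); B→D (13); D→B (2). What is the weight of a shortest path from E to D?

26

Paths from E to D:
E -> B -> D: 13 + 13 = 26
Shortest: 26.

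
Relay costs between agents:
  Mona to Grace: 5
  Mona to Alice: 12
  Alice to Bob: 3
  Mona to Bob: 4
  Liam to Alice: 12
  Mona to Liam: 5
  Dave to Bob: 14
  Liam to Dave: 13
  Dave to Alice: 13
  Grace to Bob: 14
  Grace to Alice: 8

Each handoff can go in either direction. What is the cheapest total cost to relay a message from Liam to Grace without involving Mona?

Checking several routes:
Liam → Alice → Grace: 12 + 8 = 20
Liam → Alice → Bob → Grace: 12 + 3 + 14 = 29
Liam → Dave → Alice → Grace: 13 + 13 + 8 = 34
Best route has total 20.

20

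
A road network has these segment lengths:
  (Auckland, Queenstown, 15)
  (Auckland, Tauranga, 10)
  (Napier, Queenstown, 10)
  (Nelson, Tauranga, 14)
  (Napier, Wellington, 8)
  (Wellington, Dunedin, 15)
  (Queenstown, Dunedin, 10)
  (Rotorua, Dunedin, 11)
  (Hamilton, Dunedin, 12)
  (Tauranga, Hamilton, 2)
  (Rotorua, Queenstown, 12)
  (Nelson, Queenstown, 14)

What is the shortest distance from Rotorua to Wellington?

26

Checking several routes:
Rotorua -> Dunedin -> Wellington: 11 + 15 = 26
Rotorua -> Queenstown -> Auckland -> Tauranga -> Hamilton -> Dunedin -> Wellington: 12 + 15 + 10 + 2 + 12 + 15 = 66
Rotorua -> Dunedin -> Queenstown -> Napier -> Wellington: 11 + 10 + 10 + 8 = 39
Rotorua -> Dunedin -> Hamilton -> Tauranga -> Auckland -> Queenstown -> Napier -> Wellington: 11 + 12 + 2 + 10 + 15 + 10 + 8 = 68
Rotorua -> Queenstown -> Dunedin -> Wellington: 12 + 10 + 15 = 37
Rotorua -> Queenstown -> Napier -> Wellington: 12 + 10 + 8 = 30
The minimum is 26.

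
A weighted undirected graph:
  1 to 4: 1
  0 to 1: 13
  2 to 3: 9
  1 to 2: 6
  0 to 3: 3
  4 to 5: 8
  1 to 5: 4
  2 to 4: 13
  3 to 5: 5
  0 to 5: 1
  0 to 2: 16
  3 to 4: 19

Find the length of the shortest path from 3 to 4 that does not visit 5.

16

Some routes from 3 to 4 avoiding 5:
3 -> 0 -> 1 -> 4: 3 + 13 + 1 = 17
3 -> 4: 19
3 -> 2 -> 4: 9 + 13 = 22
3 -> 2 -> 1 -> 4: 9 + 6 + 1 = 16
The minimum is 16.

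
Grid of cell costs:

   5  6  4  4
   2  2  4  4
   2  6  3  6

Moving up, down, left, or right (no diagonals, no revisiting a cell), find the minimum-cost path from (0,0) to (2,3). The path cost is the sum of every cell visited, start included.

Take r0c0 -> r1c0 -> r1c1 -> r1c2 -> r2c2 -> r2c3 for a total of 5 + 2 + 2 + 4 + 3 + 6 = 22.

22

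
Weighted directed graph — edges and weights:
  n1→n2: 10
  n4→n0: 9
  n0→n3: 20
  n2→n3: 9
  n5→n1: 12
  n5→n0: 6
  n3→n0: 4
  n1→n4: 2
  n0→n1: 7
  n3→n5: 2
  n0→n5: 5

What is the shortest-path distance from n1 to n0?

Candidate routes:
n1-n4-n0: 2 + 9 = 11
n1-n2-n3-n0: 10 + 9 + 4 = 23
n1-n2-n3-n5-n0: 10 + 9 + 2 + 6 = 27
The minimum is 11.

11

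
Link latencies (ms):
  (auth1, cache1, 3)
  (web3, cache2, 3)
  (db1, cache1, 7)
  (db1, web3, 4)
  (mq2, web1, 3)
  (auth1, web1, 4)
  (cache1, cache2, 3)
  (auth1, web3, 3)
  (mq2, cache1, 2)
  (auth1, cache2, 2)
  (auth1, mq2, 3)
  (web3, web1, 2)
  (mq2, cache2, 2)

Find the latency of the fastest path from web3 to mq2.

5

Checking several routes:
web3-cache2-mq2: 3 + 2 = 5
web3-auth1-mq2: 3 + 3 = 6
web3-auth1-cache2-mq2: 3 + 2 + 2 = 7
web3-web1-mq2: 2 + 3 = 5
Best route has total 5 ms.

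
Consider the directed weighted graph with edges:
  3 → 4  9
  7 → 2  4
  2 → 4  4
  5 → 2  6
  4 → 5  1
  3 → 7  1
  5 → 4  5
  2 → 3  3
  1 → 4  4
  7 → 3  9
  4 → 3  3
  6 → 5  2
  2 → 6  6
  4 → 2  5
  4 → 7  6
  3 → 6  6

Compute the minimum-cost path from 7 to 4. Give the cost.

A few of the 7→4 routes:
7 -> 2 -> 6 -> 5 -> 4: 4 + 6 + 2 + 5 = 17
7 -> 2 -> 3 -> 4: 4 + 3 + 9 = 16
7 -> 2 -> 4: 4 + 4 = 8
7 -> 3 -> 4: 9 + 9 = 18
Best route has total 8.

8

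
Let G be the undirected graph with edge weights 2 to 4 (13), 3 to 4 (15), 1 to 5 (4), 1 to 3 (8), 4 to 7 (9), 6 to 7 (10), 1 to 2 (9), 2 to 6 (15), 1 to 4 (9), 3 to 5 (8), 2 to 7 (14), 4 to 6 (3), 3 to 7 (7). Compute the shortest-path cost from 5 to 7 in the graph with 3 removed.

22

Some routes from 5 to 7 avoiding 3:
5 → 1 → 2 → 7: 4 + 9 + 14 = 27
5 → 1 → 4 → 7: 4 + 9 + 9 = 22
5 → 1 → 4 → 6 → 7: 4 + 9 + 3 + 10 = 26
The minimum is 22.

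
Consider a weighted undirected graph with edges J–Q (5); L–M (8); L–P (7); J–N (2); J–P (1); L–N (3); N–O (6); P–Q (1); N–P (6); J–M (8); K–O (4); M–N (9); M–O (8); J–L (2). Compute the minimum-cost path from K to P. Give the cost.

Checking several routes:
K→O→N→J→P: 4 + 6 + 2 + 1 = 13
K→O→N→P: 4 + 6 + 6 = 16
K→O→N→L→J→P: 4 + 6 + 3 + 2 + 1 = 16
K→O→N→J→Q→P: 4 + 6 + 2 + 5 + 1 = 18
Shortest: 13.

13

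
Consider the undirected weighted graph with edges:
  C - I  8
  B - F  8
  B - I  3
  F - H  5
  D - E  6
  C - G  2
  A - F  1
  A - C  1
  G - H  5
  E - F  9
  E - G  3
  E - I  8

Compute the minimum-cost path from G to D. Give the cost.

A few of the G→D routes:
G-C-A-F-E-D: 2 + 1 + 1 + 9 + 6 = 19
G-C-I-E-D: 2 + 8 + 8 + 6 = 24
G-E-D: 3 + 6 = 9
G-H-F-E-D: 5 + 5 + 9 + 6 = 25
The minimum is 9.

9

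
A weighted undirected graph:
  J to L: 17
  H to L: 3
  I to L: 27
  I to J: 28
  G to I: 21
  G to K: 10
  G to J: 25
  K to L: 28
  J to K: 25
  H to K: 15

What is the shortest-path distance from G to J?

25

A few of the G→J routes:
G -> J: 25
G -> K -> L -> J: 10 + 28 + 17 = 55
G -> K -> J: 10 + 25 = 35
G -> K -> H -> L -> J: 10 + 15 + 3 + 17 = 45
G -> I -> J: 21 + 28 = 49
The minimum is 25.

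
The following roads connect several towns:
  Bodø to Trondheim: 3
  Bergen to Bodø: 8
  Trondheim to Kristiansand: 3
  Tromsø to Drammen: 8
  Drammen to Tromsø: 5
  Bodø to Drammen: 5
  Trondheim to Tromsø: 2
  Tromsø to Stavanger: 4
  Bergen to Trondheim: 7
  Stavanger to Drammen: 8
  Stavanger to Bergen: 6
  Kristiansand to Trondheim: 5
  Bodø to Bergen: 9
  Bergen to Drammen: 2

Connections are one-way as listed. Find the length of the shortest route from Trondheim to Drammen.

A few of the Trondheim→Drammen routes:
Trondheim→Tromsø→Stavanger→Drammen: 2 + 4 + 8 = 14
Trondheim→Tromsø→Drammen: 2 + 8 = 10
Trondheim→Tromsø→Stavanger→Bergen→Drammen: 2 + 4 + 6 + 2 = 14
Best route has total 10.

10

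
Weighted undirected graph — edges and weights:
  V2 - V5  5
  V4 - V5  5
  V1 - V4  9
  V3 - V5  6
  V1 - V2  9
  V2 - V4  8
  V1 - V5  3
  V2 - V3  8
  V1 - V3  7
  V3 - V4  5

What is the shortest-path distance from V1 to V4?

8

Checking several routes:
V1 → V5 → V4: 3 + 5 = 8
V1 → V5 → V2 → V4: 3 + 5 + 8 = 16
V1 → V3 → V4: 7 + 5 = 12
V1 → V4: 9
V1 → V5 → V3 → V4: 3 + 6 + 5 = 14
Best route has total 8.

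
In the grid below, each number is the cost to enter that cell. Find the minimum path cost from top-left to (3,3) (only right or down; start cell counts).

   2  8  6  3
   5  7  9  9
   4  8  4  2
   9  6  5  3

Cheapest: [0,0] -> [1,0] -> [2,0] -> [2,1] -> [2,2] -> [2,3] -> [3,3]
  2 + 5 + 4 + 8 + 4 + 2 + 3 = 28
(Top row then right column would cost 33.)

28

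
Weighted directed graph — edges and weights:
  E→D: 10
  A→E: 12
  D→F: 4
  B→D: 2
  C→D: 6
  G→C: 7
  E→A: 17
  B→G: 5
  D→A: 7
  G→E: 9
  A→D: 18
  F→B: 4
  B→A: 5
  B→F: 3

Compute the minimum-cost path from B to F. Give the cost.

Some routes from B to F:
B -> F: 3
B -> D -> F: 2 + 4 = 6
B -> G -> E -> D -> F: 5 + 9 + 10 + 4 = 28
B -> G -> C -> D -> F: 5 + 7 + 6 + 4 = 22
B -> A -> D -> F: 5 + 18 + 4 = 27
The minimum is 3.

3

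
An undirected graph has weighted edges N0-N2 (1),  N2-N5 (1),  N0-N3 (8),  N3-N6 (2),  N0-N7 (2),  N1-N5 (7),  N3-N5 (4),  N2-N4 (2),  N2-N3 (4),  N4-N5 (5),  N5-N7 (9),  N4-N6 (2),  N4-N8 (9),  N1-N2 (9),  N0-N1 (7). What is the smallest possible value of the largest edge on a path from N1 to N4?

Some routes from N1 to N4:
N1 -> N0 -> N2 -> N5 -> N4: max(7, 1, 1, 5) = 7
N1 -> N0 -> N2 -> N3 -> N5 -> N4: max(7, 1, 4, 4, 5) = 7
N1 -> N5 -> N4: max(7, 5) = 7
N1 -> N0 -> N2 -> N5 -> N3 -> N6 -> N4: max(7, 1, 1, 4, 2, 2) = 7
N1 -> N0 -> N2 -> N3 -> N6 -> N4: max(7, 1, 4, 2, 2) = 7
N1 -> N0 -> N2 -> N4: max(7, 1, 2) = 7
The minimum achievable maximum is 7.

7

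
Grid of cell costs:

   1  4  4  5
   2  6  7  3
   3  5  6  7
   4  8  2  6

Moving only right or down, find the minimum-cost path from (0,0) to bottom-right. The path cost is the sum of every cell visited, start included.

25

Best path: (0,0) → (1,0) → (2,0) → (2,1) → (2,2) → (3,2) → (3,3)
Cost: 1 + 2 + 3 + 5 + 6 + 2 + 6 = 25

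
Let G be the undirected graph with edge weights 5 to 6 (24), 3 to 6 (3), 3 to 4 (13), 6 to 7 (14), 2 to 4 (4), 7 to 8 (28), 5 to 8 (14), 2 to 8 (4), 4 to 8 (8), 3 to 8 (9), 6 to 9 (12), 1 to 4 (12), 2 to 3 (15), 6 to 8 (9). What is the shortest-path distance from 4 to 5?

Comparing a few candidate routes:
4 -> 2 -> 8 -> 5: 4 + 4 + 14 = 22
4 -> 8 -> 5: 8 + 14 = 22
4 -> 3 -> 8 -> 5: 13 + 9 + 14 = 36
The minimum is 22.

22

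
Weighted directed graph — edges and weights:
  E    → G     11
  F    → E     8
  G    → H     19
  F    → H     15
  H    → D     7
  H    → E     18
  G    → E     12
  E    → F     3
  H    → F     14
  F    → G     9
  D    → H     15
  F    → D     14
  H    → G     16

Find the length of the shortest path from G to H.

19

Routes from G to H:
G → E → F → D → H: 12 + 3 + 14 + 15 = 44
G → H: 19
G → E → F → H: 12 + 3 + 15 = 30
Best route has total 19.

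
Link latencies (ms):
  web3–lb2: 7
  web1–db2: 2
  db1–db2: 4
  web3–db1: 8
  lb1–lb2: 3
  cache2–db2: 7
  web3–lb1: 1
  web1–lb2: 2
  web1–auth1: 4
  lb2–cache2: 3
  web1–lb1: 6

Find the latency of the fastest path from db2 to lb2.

A few of the db2→lb2 routes:
db2-web1-lb1-lb2: 2 + 6 + 3 = 11
db2-web1-lb1-web3-lb2: 2 + 6 + 1 + 7 = 16
db2-db1-web3-lb1-lb2: 4 + 8 + 1 + 3 = 16
db2-cache2-lb2: 7 + 3 = 10
db2-web1-lb2: 2 + 2 = 4
db2-db1-web3-lb2: 4 + 8 + 7 = 19
The minimum is 4 ms.

4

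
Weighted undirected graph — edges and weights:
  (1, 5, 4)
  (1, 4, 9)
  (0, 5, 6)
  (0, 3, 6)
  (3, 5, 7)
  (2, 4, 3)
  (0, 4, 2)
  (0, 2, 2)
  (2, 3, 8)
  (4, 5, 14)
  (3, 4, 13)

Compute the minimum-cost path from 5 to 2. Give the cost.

8

Comparing a few candidate routes:
5-0-2: 6 + 2 = 8
5-0-4-2: 6 + 2 + 3 = 11
5-3-0-2: 7 + 6 + 2 = 15
The minimum is 8.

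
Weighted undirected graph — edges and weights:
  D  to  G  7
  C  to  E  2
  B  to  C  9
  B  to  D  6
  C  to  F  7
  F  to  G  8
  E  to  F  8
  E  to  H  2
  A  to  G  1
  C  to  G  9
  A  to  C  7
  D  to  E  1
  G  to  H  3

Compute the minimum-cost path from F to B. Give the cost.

15

Some routes from F to B:
F - C - B: 7 + 9 = 16
F - C - E - D - B: 7 + 2 + 1 + 6 = 16
F - G - H - E - D - B: 8 + 3 + 2 + 1 + 6 = 20
F - E - C - B: 8 + 2 + 9 = 19
F - G - D - B: 8 + 7 + 6 = 21
F - E - D - B: 8 + 1 + 6 = 15
Best route has total 15.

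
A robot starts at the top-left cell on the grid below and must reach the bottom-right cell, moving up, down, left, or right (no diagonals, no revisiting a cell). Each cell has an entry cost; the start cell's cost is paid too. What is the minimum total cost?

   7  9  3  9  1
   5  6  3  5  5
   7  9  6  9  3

Best path: r0c0→r1c0→r1c1→r1c2→r1c3→r1c4→r2c4
Cost: 7 + 5 + 6 + 3 + 5 + 5 + 3 = 34

34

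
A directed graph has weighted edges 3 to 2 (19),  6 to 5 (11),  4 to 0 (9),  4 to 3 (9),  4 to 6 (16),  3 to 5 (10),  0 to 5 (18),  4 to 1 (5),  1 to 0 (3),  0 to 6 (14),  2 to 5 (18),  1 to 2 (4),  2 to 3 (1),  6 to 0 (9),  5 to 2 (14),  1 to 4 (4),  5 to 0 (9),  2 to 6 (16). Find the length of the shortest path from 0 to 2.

32

Routes from 0 to 2:
0-5-2: 18 + 14 = 32
0-6-5-2: 14 + 11 + 14 = 39
Shortest: 32.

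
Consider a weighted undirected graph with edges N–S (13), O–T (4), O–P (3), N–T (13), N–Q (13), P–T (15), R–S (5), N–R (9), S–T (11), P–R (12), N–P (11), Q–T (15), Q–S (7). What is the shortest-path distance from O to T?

Some routes from O to T:
O-P-T: 3 + 15 = 18
O-T: 4
O-P-N-T: 3 + 11 + 13 = 27
Shortest: 4.

4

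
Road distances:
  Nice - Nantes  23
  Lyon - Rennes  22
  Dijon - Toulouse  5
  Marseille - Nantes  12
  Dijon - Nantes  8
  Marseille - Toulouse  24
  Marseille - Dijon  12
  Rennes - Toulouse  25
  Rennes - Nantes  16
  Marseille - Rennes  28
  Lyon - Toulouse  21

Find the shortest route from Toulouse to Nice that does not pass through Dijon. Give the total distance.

59

A few of the Toulouse→Nice routes:
Toulouse - Rennes - Nantes - Nice: 25 + 16 + 23 = 64
Toulouse - Rennes - Marseille - Nantes - Nice: 25 + 28 + 12 + 23 = 88
Toulouse - Lyon - Rennes - Nantes - Nice: 21 + 22 + 16 + 23 = 82
Toulouse - Marseille - Nantes - Nice: 24 + 12 + 23 = 59
The minimum is 59.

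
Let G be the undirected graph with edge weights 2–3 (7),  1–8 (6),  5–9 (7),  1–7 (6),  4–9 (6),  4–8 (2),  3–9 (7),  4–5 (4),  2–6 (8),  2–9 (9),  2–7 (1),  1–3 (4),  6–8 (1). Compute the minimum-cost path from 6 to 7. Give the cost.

9

A few of the 6→7 routes:
6-8-1-3-2-7: 1 + 6 + 4 + 7 + 1 = 19
6-8-1-7: 1 + 6 + 6 = 13
6-8-4-9-2-7: 1 + 2 + 6 + 9 + 1 = 19
6-2-7: 8 + 1 = 9
Best route has total 9.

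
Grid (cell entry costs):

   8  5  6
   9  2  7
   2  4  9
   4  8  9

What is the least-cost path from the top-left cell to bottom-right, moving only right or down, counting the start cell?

Path r0c0→r0c1→r1c1→r2c1→r3c1→r3c2: 8 + 5 + 2 + 4 + 8 + 9 = 36.
(Top row then right column would cost 44.)

36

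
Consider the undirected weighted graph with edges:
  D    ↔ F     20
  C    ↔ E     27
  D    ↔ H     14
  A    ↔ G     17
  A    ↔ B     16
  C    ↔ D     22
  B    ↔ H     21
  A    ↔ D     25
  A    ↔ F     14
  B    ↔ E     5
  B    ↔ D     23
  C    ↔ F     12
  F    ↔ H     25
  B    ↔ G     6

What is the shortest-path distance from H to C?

36

Comparing a few candidate routes:
H - D - A - F - C: 14 + 25 + 14 + 12 = 65
H - F - C: 25 + 12 = 37
H - B - A - F - C: 21 + 16 + 14 + 12 = 63
H - B - E - C: 21 + 5 + 27 = 53
H - D - F - C: 14 + 20 + 12 = 46
H - D - C: 14 + 22 = 36
Best route has total 36.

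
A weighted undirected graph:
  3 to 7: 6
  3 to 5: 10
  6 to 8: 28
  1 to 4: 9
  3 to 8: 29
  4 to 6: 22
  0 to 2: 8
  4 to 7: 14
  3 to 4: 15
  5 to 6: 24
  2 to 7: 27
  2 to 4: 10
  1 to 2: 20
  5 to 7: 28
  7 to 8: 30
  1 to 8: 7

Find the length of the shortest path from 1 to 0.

Some routes from 1 to 0:
1-4-7-2-0: 9 + 14 + 27 + 8 = 58
1-4-3-7-2-0: 9 + 15 + 6 + 27 + 8 = 65
1-2-0: 20 + 8 = 28
1-8-7-4-2-0: 7 + 30 + 14 + 10 + 8 = 69
1-4-2-0: 9 + 10 + 8 = 27
Shortest: 27.

27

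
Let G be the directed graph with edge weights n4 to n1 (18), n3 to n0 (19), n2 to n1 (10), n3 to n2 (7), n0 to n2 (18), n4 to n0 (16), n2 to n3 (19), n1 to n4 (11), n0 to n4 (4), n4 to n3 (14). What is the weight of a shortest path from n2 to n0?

Paths from n2 to n0:
n2-n1-n4-n0: 10 + 11 + 16 = 37
n2-n1-n4-n3-n0: 10 + 11 + 14 + 19 = 54
n2-n3-n0: 19 + 19 = 38
The minimum is 37.

37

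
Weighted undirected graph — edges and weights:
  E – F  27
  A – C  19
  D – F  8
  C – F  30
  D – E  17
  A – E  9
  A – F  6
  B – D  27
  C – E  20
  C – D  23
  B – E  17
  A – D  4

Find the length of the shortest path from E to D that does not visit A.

A few of the E→D routes:
E→D: 17
E→F→D: 27 + 8 = 35
E→C→D: 20 + 23 = 43
The minimum is 17.

17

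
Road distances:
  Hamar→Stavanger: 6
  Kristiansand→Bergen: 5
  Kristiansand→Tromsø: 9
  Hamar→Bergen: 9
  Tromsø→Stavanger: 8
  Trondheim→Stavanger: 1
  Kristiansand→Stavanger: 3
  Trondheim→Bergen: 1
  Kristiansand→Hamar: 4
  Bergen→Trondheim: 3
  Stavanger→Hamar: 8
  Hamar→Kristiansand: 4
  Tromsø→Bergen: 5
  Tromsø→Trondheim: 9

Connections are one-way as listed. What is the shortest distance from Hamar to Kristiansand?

Routes from Hamar to Kristiansand:
Hamar - Kristiansand: 4
Best route has total 4.

4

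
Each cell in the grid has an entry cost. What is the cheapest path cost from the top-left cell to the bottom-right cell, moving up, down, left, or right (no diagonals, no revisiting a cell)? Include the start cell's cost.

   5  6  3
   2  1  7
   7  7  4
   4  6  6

25

Take r0c0→r1c0→r1c1→r1c2→r2c2→r3c2 for a total of 5 + 2 + 1 + 7 + 4 + 6 = 25.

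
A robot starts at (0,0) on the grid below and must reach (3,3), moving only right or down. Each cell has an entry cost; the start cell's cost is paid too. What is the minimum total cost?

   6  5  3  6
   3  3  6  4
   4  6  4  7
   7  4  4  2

28

Cheapest: r0c0 -> r1c0 -> r1c1 -> r1c2 -> r2c2 -> r3c2 -> r3c3
  6 + 3 + 3 + 6 + 4 + 4 + 2 = 28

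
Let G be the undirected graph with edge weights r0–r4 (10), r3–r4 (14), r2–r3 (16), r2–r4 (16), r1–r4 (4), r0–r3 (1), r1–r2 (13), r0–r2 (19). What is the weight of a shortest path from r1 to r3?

15

Comparing a few candidate routes:
r1-r4-r3: 4 + 14 = 18
r1-r2-r0-r3: 13 + 19 + 1 = 33
r1-r2-r3: 13 + 16 = 29
r1-r4-r0-r3: 4 + 10 + 1 = 15
r1-r4-r2-r3: 4 + 16 + 16 = 36
r1-r2-r4-r0-r3: 13 + 16 + 10 + 1 = 40
Best route has total 15.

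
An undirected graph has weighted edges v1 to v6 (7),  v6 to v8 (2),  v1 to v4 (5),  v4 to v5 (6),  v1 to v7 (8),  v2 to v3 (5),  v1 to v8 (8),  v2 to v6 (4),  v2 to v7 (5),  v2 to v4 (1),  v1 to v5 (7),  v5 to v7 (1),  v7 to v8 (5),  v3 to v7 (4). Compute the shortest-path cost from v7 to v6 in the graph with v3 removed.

7

Checking several routes:
v7→v8→v6: 5 + 2 = 7
v7→v5→v4→v2→v6: 1 + 6 + 1 + 4 = 12
v7→v2→v6: 5 + 4 = 9
Best route has total 7.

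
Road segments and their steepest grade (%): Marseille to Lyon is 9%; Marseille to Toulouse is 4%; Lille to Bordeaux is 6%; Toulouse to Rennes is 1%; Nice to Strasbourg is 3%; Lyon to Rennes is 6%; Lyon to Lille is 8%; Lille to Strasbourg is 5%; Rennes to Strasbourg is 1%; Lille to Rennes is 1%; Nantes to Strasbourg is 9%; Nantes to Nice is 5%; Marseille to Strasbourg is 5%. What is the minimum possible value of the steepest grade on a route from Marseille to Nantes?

5

Comparing a few candidate routes:
Marseille -> Toulouse -> Rennes -> Lille -> Strasbourg -> Nice -> Nantes: max(4, 1, 1, 5, 3, 5) = 5
Marseille -> Strasbourg -> Nice -> Nantes: max(5, 3, 5) = 5
Marseille -> Toulouse -> Rennes -> Strasbourg -> Nice -> Nantes: max(4, 1, 1, 3, 5) = 5
The minimum achievable maximum is 5%.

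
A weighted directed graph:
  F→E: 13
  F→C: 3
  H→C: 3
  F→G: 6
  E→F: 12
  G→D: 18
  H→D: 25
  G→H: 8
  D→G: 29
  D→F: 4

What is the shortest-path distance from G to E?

35

Candidate routes:
G - D - F - E: 18 + 4 + 13 = 35
G - H - D - F - E: 8 + 25 + 4 + 13 = 50
Best route has total 35.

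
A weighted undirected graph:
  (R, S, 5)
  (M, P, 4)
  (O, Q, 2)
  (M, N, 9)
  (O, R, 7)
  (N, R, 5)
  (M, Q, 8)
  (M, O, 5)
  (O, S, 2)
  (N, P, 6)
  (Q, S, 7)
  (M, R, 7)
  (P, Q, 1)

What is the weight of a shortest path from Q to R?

9

Checking several routes:
Q→O→S→R: 2 + 2 + 5 = 9
Q→P→M→R: 1 + 4 + 7 = 12
Q→O→R: 2 + 7 = 9
Q→P→N→R: 1 + 6 + 5 = 12
Q→S→R: 7 + 5 = 12
The minimum is 9.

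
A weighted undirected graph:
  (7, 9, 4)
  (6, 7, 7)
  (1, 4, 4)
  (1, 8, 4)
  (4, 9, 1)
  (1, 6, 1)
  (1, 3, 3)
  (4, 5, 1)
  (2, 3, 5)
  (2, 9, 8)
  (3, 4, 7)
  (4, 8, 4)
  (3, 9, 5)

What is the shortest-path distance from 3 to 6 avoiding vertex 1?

16

Paths from 3 to 6 avoiding 1:
3→9→7→6: 5 + 4 + 7 = 16
3→2→9→7→6: 5 + 8 + 4 + 7 = 24
3→4→9→7→6: 7 + 1 + 4 + 7 = 19
Shortest: 16.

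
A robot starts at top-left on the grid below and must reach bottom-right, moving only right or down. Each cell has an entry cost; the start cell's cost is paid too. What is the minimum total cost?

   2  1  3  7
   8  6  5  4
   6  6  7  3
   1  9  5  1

19

Path (0,0)→(0,1)→(0,2)→(1,2)→(1,3)→(2,3)→(3,3): 2 + 1 + 3 + 5 + 4 + 3 + 1 = 19.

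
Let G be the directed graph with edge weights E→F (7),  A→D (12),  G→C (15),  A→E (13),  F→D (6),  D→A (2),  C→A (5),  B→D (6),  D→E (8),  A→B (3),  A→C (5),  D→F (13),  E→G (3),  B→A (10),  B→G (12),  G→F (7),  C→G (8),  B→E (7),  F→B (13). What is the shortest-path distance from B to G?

A few of the B→G routes:
B→A→C→G: 10 + 5 + 8 = 23
B→E→G: 7 + 3 = 10
B→D→A→E→G: 6 + 2 + 13 + 3 = 24
B→D→E→G: 6 + 8 + 3 = 17
B→G: 12
B→D→A→C→G: 6 + 2 + 5 + 8 = 21
Shortest: 10.

10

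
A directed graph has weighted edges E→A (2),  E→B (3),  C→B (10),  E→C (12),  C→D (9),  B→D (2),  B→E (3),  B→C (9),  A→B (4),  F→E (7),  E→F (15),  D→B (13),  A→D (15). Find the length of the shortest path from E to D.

5

Checking several routes:
E→C→D: 12 + 9 = 21
E→A→D: 2 + 15 = 17
E→B→D: 3 + 2 = 5
E→A→B→D: 2 + 4 + 2 = 8
Best route has total 5.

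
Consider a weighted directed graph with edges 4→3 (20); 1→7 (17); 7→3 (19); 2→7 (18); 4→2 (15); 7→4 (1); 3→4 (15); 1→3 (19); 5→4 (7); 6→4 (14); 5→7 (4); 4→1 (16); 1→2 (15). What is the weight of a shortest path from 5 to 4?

Routes from 5 to 4:
5-4: 7
5-7-3-4: 4 + 19 + 15 = 38
5-7-4: 4 + 1 = 5
The minimum is 5.

5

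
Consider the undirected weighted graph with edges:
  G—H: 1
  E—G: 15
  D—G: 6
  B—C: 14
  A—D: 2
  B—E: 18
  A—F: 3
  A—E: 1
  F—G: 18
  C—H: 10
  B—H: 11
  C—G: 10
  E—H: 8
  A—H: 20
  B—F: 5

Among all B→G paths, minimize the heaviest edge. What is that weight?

Comparing a few candidate routes:
B → F → A → E → H → G: max(5, 3, 1, 8, 1) = 8
B → F → A → E → H → C → G: max(5, 3, 1, 8, 10, 10) = 10
B → F → A → D → G: max(5, 3, 2, 6) = 6
Smallest bottleneck: 6.

6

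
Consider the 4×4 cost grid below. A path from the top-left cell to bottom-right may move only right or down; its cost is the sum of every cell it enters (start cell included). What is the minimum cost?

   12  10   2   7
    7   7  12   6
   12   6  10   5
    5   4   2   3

41

Best path: (0,0) -> (1,0) -> (1,1) -> (2,1) -> (3,1) -> (3,2) -> (3,3)
Cost: 12 + 7 + 7 + 6 + 4 + 2 + 3 = 41
(Top row then right column would cost 45.)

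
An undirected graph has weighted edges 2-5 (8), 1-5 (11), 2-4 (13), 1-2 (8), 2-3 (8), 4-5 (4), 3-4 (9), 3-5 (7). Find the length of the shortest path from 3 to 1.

Checking several routes:
3-2-1: 8 + 8 = 16
3-5-1: 7 + 11 = 18
3-5-2-1: 7 + 8 + 8 = 23
Shortest: 16.

16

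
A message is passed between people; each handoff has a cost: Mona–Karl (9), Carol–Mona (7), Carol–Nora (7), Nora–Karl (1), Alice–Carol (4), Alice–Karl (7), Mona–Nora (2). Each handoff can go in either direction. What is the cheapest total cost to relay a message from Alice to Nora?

A few of the Alice→Nora routes:
Alice - Karl - Mona - Nora: 7 + 9 + 2 = 18
Alice - Karl - Nora: 7 + 1 = 8
Alice - Carol - Nora: 4 + 7 = 11
Alice - Carol - Mona - Nora: 4 + 7 + 2 = 13
Shortest: 8.

8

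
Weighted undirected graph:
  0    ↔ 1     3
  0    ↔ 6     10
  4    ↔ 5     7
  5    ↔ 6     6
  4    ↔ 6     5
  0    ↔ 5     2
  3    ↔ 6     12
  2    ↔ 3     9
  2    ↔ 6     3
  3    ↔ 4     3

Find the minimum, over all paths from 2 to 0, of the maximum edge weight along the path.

Some routes from 2 to 0:
2→3→4→5→0: max(9, 3, 7, 2) = 9
2→6→0: max(3, 10) = 10
2→6→4→5→0: max(3, 5, 7, 2) = 7
2→3→4→6→5→0: max(9, 3, 5, 6, 2) = 9
2→6→5→0: max(3, 6, 2) = 6
Best route has worst link 6.

6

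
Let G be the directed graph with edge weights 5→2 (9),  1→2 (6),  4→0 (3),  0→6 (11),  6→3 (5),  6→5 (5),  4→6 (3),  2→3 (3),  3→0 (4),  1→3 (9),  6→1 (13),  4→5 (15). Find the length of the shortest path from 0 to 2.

25

Candidate routes:
0 - 6 - 1 - 2: 11 + 13 + 6 = 30
0 - 6 - 5 - 2: 11 + 5 + 9 = 25
Shortest: 25.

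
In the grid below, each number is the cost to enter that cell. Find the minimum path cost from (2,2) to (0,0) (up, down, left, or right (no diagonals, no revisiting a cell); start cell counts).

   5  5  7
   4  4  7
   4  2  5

Best path: (2,2) (2,1) (1,1) (1,0) (0,0)
Cost: 5 + 2 + 4 + 4 + 5 = 20

20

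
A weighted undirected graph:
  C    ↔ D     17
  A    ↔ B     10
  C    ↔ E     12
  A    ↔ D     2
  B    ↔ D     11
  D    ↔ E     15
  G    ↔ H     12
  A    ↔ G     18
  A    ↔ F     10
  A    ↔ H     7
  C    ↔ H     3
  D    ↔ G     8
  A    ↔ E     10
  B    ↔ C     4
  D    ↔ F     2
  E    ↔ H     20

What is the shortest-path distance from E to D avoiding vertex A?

15

Comparing a few candidate routes:
E -> C -> D: 12 + 17 = 29
E -> D: 15
E -> C -> B -> D: 12 + 4 + 11 = 27
Shortest: 15.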